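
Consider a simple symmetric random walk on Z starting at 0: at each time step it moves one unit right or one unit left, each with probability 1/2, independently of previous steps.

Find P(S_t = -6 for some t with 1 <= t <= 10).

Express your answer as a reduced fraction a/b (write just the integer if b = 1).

Answer: 67/1024

Derivation:
Count via complement. Let g(t,s) = #length-t paths at position s with S_1..S_t all ≠ -6.
g(t,s) = g(t-1,s-1) + g(t-1,s+1) for s ≠ -6; g(t,-6) = 0.
t=0: g(0,0)=1
t=1: g(1,-1)=1 g(1,1)=1
t=2: g(2,-2)=1 g(2,0)=2 g(2,2)=1
t=3: g(3,-3)=1 g(3,-1)=3 g(3,1)=3 g(3,3)=1
t=4: g(4,-4)=1 g(4,-2)=4 g(4,0)=6 g(4,2)=4 g(4,4)=1
t=5: g(5,-5)=1 g(5,-3)=5 g(5,-1)=10 g(5,1)=10 g(5,3)=5 g(5,5)=1
t=6: g(6,-4)=6 g(6,-2)=15 g(6,0)=20 g(6,2)=15 g(6,4)=6 g(6,6)=1
t=7: g(7,-5)=6 g(7,-3)=21 g(7,-1)=35 g(7,1)=35 g(7,3)=21 g(7,5)=7 g(7,7)=1
t=8: g(8,-4)=27 g(8,-2)=56 g(8,0)=70 g(8,2)=56 g(8,4)=28 g(8,6)=8 g(8,8)=1
t=9: g(9,-5)=27 g(9,-3)=83 g(9,-1)=126 g(9,1)=126 g(9,3)=84 g(9,5)=36 g(9,7)=9 g(9,9)=1
t=10: g(10,-4)=110 g(10,-2)=209 g(10,0)=252 g(10,2)=210 g(10,4)=120 g(10,6)=45 g(10,8)=10 g(10,10)=1
Paths never hitting -6: Σ_s g(10,s) = 957
Paths hitting -6: 2^10 - 957 = 67
P = 67/1024 = 67/1024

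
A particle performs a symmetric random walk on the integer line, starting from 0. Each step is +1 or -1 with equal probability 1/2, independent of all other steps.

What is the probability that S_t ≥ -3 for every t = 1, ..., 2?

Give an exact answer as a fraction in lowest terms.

Answer: 1

Derivation:
Let f(t,s) = #length-t paths at position s with S_1..S_t all ≥ -3.
f(t,s) = f(t-1,s-1) + f(t-1,s+1) for s ≥ -3; f(t,s) = 0 for s < -3.
t=0: f(0,0)=1
t=1: f(1,-1)=1 f(1,1)=1
t=2: f(2,-2)=1 f(2,0)=2 f(2,2)=1
Σ_s f(2,s) = 4
P = 4/4 = 1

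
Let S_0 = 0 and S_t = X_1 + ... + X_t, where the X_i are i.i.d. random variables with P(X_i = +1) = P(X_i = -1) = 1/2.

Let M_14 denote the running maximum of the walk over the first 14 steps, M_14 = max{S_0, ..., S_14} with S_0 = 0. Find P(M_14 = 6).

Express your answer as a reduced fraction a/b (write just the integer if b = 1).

Answer: 1001/16384

Derivation:
Let M_14 = max(S_0,...,S_14). Use the reflection principle: for j ≥ 1, #{paths with M_14 ≥ j} = #{S_14 ≥ j} + #{S_14 ≥ j+1}.
By reflection, #{M_14 ≥ 6} = #{S_14 ≥ 6} + #{S_14 ≥ 7} = 1471 + 470 = 1941.
#{M_14 ≥ 7} = #{S_14 ≥ 7} + #{S_14 ≥ 8} = 470 + 470 = 940.
#{M_14 = 6} = 1941 - 940 = 1001.
P(M_14 = 6) = 1001/16384 = 1001/16384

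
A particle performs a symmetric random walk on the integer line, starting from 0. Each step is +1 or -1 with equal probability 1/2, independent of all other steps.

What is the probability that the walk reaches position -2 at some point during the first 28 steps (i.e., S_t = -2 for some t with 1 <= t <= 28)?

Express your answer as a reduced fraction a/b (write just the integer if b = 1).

Answer: 23859587/33554432

Derivation:
Count via complement. Let g(t,s) = #length-t paths at position s with S_1..S_t all ≠ -2.
g(t,s) = g(t-1,s-1) + g(t-1,s+1) for s ≠ -2; g(t,-2) = 0.
t=0: g(0,0)=1
t=1: g(1,-1)=1 g(1,1)=1
t=2: g(2,0)=2 g(2,2)=1
t=3: g(3,-1)=2 g(3,1)=3 g(3,3)=1
t=4: g(4,0)=5 g(4,2)=4 g(4,4)=1
t=5: g(5,-1)=5 g(5,1)=9 g(5,3)=5 g(5,5)=1
t=6: g(6,0)=14 g(6,2)=14 g(6,4)=6 g(6,6)=1
t=7: g(7,-1)=14 g(7,1)=28 g(7,3)=20 g(7,5)=7 g(7,7)=1
t=8: g(8,0)=42 g(8,2)=48 g(8,4)=27 g(8,6)=8 g(8,8)=1
t=9: g(9,-1)=42 g(9,1)=90 g(9,3)=75 g(9,5)=35 g(9,7)=9 g(9,9)=1
t=10: g(10,0)=132 g(10,2)=165 g(10,4)=110 g(10,6)=44 g(10,8)=10 g(10,10)=1
t=11: g(11,-1)=132 g(11,1)=297 g(11,3)=275 g(11,5)=154 g(11,7)=54 g(11,9)=11 g(11,11)=1
t=12: g(12,0)=429 g(12,2)=572 g(12,4)=429 g(12,6)=208 g(12,8)=65 g(12,10)=12 g(12,12)=1
t=13: g(13,-1)=429 g(13,1)=1001 g(13,3)=1001 g(13,5)=637 g(13,7)=273 g(13,9)=77 g(13,11)=13 g(13,13)=1
t=14: g(14,0)=1430 g(14,2)=2002 g(14,4)=1638 g(14,6)=910 g(14,8)=350 g(14,10)=90 g(14,12)=14 g(14,14)=1
t=15: g(15,-1)=1430 g(15,1)=3432 g(15,3)=3640 g(15,5)=2548 g(15,7)=1260 g(15,9)=440 g(15,11)=104 g(15,13)=15 g(15,15)=1
t=16: g(16,0)=4862 g(16,2)=7072 g(16,4)=6188 g(16,6)=3808 g(16,8)=1700 g(16,10)=544 g(16,12)=119 g(16,14)=16 g(16,16)=1
t=17: g(17,-1)=4862 g(17,1)=11934 g(17,3)=13260 g(17,5)=9996 g(17,7)=5508 g(17,9)=2244 g(17,11)=663 g(17,13)=135 g(17,15)=17 g(17,17)=1
t=18: g(18,0)=16796 g(18,2)=25194 g(18,4)=23256 g(18,6)=15504 g(18,8)=7752 g(18,10)=2907 g(18,12)=798 g(18,14)=152 g(18,16)=18 g(18,18)=1
t=19: g(19,-1)=16796 g(19,1)=41990 g(19,3)=48450 g(19,5)=38760 g(19,7)=23256 g(19,9)=10659 g(19,11)=3705 g(19,13)=950 g(19,15)=170 g(19,17)=19 g(19,19)=1
t=20: g(20,0)=58786 g(20,2)=90440 g(20,4)=87210 g(20,6)=62016 g(20,8)=33915 g(20,10)=14364 g(20,12)=4655 g(20,14)=1120 g(20,16)=189 g(20,18)=20 g(20,20)=1
t=21: g(21,-1)=58786 g(21,1)=149226 g(21,3)=177650 g(21,5)=149226 g(21,7)=95931 g(21,9)=48279 g(21,11)=19019 g(21,13)=5775 g(21,15)=1309 g(21,17)=209 g(21,19)=21 g(21,21)=1
t=22: g(22,0)=208012 g(22,2)=326876 g(22,4)=326876 g(22,6)=245157 g(22,8)=144210 g(22,10)=67298 g(22,12)=24794 g(22,14)=7084 g(22,16)=1518 g(22,18)=230 g(22,20)=22 g(22,22)=1
t=23: g(23,-1)=208012 g(23,1)=534888 g(23,3)=653752 g(23,5)=572033 g(23,7)=389367 g(23,9)=211508 g(23,11)=92092 g(23,13)=31878 g(23,15)=8602 g(23,17)=1748 g(23,19)=252 g(23,21)=23 g(23,23)=1
t=24: g(24,0)=742900 g(24,2)=1188640 g(24,4)=1225785 g(24,6)=961400 g(24,8)=600875 g(24,10)=303600 g(24,12)=123970 g(24,14)=40480 g(24,16)=10350 g(24,18)=2000 g(24,20)=275 g(24,22)=24 g(24,24)=1
t=25: g(25,-1)=742900 g(25,1)=1931540 g(25,3)=2414425 g(25,5)=2187185 g(25,7)=1562275 g(25,9)=904475 g(25,11)=427570 g(25,13)=164450 g(25,15)=50830 g(25,17)=12350 g(25,19)=2275 g(25,21)=299 g(25,23)=25 g(25,25)=1
t=26: g(26,0)=2674440 g(26,2)=4345965 g(26,4)=4601610 g(26,6)=3749460 g(26,8)=2466750 g(26,10)=1332045 g(26,12)=592020 g(26,14)=215280 g(26,16)=63180 g(26,18)=14625 g(26,20)=2574 g(26,22)=324 g(26,24)=26 g(26,26)=1
t=27: g(27,-1)=2674440 g(27,1)=7020405 g(27,3)=8947575 g(27,5)=8351070 g(27,7)=6216210 g(27,9)=3798795 g(27,11)=1924065 g(27,13)=807300 g(27,15)=278460 g(27,17)=77805 g(27,19)=17199 g(27,21)=2898 g(27,23)=350 g(27,25)=27 g(27,27)=1
t=28: g(28,0)=9694845 g(28,2)=15967980 g(28,4)=17298645 g(28,6)=14567280 g(28,8)=10015005 g(28,10)=5722860 g(28,12)=2731365 g(28,14)=1085760 g(28,16)=356265 g(28,18)=95004 g(28,20)=20097 g(28,22)=3248 g(28,24)=377 g(28,26)=28 g(28,28)=1
Paths never hitting -2: Σ_s g(28,s) = 77558760
Paths hitting -2: 2^28 - 77558760 = 190876696
P = 190876696/268435456 = 23859587/33554432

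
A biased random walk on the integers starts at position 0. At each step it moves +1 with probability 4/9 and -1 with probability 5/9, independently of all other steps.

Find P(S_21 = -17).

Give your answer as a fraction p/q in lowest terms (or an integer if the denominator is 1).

Answer: 21362304687500000/36472996377170786403

Derivation:
To reach position -17 after 21 steps: need 2 steps of +1 and 19 steps of -1.
Number of such sequences: C(21,2) = 210
Each has probability (4/9)^2 · (5/9)^19 = 305175781250000/109418989131512359209
P = 210 · 305175781250000/109418989131512359209 = 21362304687500000/36472996377170786403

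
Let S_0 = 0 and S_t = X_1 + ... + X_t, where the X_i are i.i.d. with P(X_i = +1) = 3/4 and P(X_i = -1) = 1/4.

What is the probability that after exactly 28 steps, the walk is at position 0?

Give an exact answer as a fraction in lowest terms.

To be at 0 after 28 steps: need exactly 14 steps of +1 and 14 of -1.
Number of such sequences: C(28,14) = 40116600
Each has probability (3/4)^14 · (1/4)^14 = 4782969/72057594037927936
P = 40116600 · 4782969/72057594037927936 = 23984556773175/9007199254740992

Answer: 23984556773175/9007199254740992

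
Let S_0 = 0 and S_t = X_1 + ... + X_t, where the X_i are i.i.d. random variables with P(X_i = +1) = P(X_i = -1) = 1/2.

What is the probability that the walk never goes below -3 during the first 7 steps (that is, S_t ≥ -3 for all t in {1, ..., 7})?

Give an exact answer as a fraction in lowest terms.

Answer: 7/8

Derivation:
Let f(t,s) = #length-t paths at position s with S_1..S_t all ≥ -3.
f(t,s) = f(t-1,s-1) + f(t-1,s+1) for s ≥ -3; f(t,s) = 0 for s < -3.
t=0: f(0,0)=1
t=1: f(1,-1)=1 f(1,1)=1
t=2: f(2,-2)=1 f(2,0)=2 f(2,2)=1
t=3: f(3,-3)=1 f(3,-1)=3 f(3,1)=3 f(3,3)=1
t=4: f(4,-2)=4 f(4,0)=6 f(4,2)=4 f(4,4)=1
t=5: f(5,-3)=4 f(5,-1)=10 f(5,1)=10 f(5,3)=5 f(5,5)=1
t=6: f(6,-2)=14 f(6,0)=20 f(6,2)=15 f(6,4)=6 f(6,6)=1
t=7: f(7,-3)=14 f(7,-1)=34 f(7,1)=35 f(7,3)=21 f(7,5)=7 f(7,7)=1
Σ_s f(7,s) = 112
P = 112/128 = 7/8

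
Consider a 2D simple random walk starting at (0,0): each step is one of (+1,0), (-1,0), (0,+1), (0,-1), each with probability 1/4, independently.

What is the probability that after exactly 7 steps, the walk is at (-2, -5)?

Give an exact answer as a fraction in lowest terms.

Let h be the number of horizontal steps (so 7-h are vertical). To end at (-2,-5) need (h-2)/2 right-steps and ((7-h)-5)/2 up-steps.
Sum over h with 2 ≤ h ≤ 2, h ≡ 0 (mod 2), 7-h ≡ 1 (mod 2):
h=2: C(7,2)·C(2,0)·C(5,0) = 21·1·1 = 21
Total favorable: 21
Total paths: 4^7 = 16384
P = 21/16384 = 21/16384

Answer: 21/16384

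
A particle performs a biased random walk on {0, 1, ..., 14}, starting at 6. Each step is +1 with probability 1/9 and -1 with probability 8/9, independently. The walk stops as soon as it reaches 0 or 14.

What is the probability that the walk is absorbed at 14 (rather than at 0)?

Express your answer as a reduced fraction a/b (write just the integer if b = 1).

Answer: 4161/69810262081

Derivation:
Biased walk: p = 1/9, q = 8/9, r = q/p = 8
Gambler's ruin: P(hit 14 before 0 | start at 6) = (1 - r^a)/(1 - r^N)
r^6 = 262144; r^14 = 4398046511104
P = (1 - 262144) / (1 - 4398046511104) = -262143 / -4398046511103 = 4161/69810262081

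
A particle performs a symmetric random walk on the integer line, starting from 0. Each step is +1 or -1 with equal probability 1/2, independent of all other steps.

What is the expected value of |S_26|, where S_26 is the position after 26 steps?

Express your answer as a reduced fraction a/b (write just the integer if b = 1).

Answer: 16900975/4194304

Derivation:
S_26 takes values m ≡ 0 (mod 2) with |m| ≤ 26; P(S_26=m) = C(26,(26+m)/2)/2^26.
Total paths: 2^26 = 67108864
Distribution: P(S=-26)=1/67108864, P(S=-24)=26/67108864, P(S=-22)=325/67108864, P(S=-20)=2600/67108864, P(S=-18)=14950/67108864, P(S=-16)=65780/67108864, P(S=-14)=230230/67108864, P(S=-12)=657800/67108864, P(S=-10)=1562275/67108864, P(S=-8)=3124550/67108864, P(S=-6)=5311735/67108864, P(S=-4)=7726160/67108864, P(S=-2)=9657700/67108864, P(S=0)=10400600/67108864, P(S=2)=9657700/67108864, P(S=4)=7726160/67108864, P(S=6)=5311735/67108864, P(S=8)=3124550/67108864, P(S=10)=1562275/67108864, P(S=12)=657800/67108864, P(S=14)=230230/67108864, P(S=16)=65780/67108864, P(S=18)=14950/67108864, P(S=20)=2600/67108864, P(S=22)=325/67108864, P(S=24)=26/67108864, P(S=26)=1/67108864
E[|S_26|] = Σ_m |m|·P(S_26=m) = 270415600/67108864 = 16900975/4194304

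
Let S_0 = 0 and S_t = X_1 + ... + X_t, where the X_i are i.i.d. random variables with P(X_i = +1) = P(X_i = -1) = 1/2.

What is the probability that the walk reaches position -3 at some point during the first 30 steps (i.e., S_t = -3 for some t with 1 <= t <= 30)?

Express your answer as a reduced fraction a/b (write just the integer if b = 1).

Count via complement. Let g(t,s) = #length-t paths at position s with S_1..S_t all ≠ -3.
g(t,s) = g(t-1,s-1) + g(t-1,s+1) for s ≠ -3; g(t,-3) = 0.
t=0: g(0,0)=1
t=1: g(1,-1)=1 g(1,1)=1
t=2: g(2,-2)=1 g(2,0)=2 g(2,2)=1
t=3: g(3,-1)=3 g(3,1)=3 g(3,3)=1
t=4: g(4,-2)=3 g(4,0)=6 g(4,2)=4 g(4,4)=1
t=5: g(5,-1)=9 g(5,1)=10 g(5,3)=5 g(5,5)=1
t=6: g(6,-2)=9 g(6,0)=19 g(6,2)=15 g(6,4)=6 g(6,6)=1
t=7: g(7,-1)=28 g(7,1)=34 g(7,3)=21 g(7,5)=7 g(7,7)=1
t=8: g(8,-2)=28 g(8,0)=62 g(8,2)=55 g(8,4)=28 g(8,6)=8 g(8,8)=1
t=9: g(9,-1)=90 g(9,1)=117 g(9,3)=83 g(9,5)=36 g(9,7)=9 g(9,9)=1
t=10: g(10,-2)=90 g(10,0)=207 g(10,2)=200 g(10,4)=119 g(10,6)=45 g(10,8)=10 g(10,10)=1
t=11: g(11,-1)=297 g(11,1)=407 g(11,3)=319 g(11,5)=164 g(11,7)=55 g(11,9)=11 g(11,11)=1
t=12: g(12,-2)=297 g(12,0)=704 g(12,2)=726 g(12,4)=483 g(12,6)=219 g(12,8)=66 g(12,10)=12 g(12,12)=1
t=13: g(13,-1)=1001 g(13,1)=1430 g(13,3)=1209 g(13,5)=702 g(13,7)=285 g(13,9)=78 g(13,11)=13 g(13,13)=1
t=14: g(14,-2)=1001 g(14,0)=2431 g(14,2)=2639 g(14,4)=1911 g(14,6)=987 g(14,8)=363 g(14,10)=91 g(14,12)=14 g(14,14)=1
t=15: g(15,-1)=3432 g(15,1)=5070 g(15,3)=4550 g(15,5)=2898 g(15,7)=1350 g(15,9)=454 g(15,11)=105 g(15,13)=15 g(15,15)=1
t=16: g(16,-2)=3432 g(16,0)=8502 g(16,2)=9620 g(16,4)=7448 g(16,6)=4248 g(16,8)=1804 g(16,10)=559 g(16,12)=120 g(16,14)=16 g(16,16)=1
t=17: g(17,-1)=11934 g(17,1)=18122 g(17,3)=17068 g(17,5)=11696 g(17,7)=6052 g(17,9)=2363 g(17,11)=679 g(17,13)=136 g(17,15)=17 g(17,17)=1
t=18: g(18,-2)=11934 g(18,0)=30056 g(18,2)=35190 g(18,4)=28764 g(18,6)=17748 g(18,8)=8415 g(18,10)=3042 g(18,12)=815 g(18,14)=153 g(18,16)=18 g(18,18)=1
t=19: g(19,-1)=41990 g(19,1)=65246 g(19,3)=63954 g(19,5)=46512 g(19,7)=26163 g(19,9)=11457 g(19,11)=3857 g(19,13)=968 g(19,15)=171 g(19,17)=19 g(19,19)=1
t=20: g(20,-2)=41990 g(20,0)=107236 g(20,2)=129200 g(20,4)=110466 g(20,6)=72675 g(20,8)=37620 g(20,10)=15314 g(20,12)=4825 g(20,14)=1139 g(20,16)=190 g(20,18)=20 g(20,20)=1
t=21: g(21,-1)=149226 g(21,1)=236436 g(21,3)=239666 g(21,5)=183141 g(21,7)=110295 g(21,9)=52934 g(21,11)=20139 g(21,13)=5964 g(21,15)=1329 g(21,17)=210 g(21,19)=21 g(21,21)=1
t=22: g(22,-2)=149226 g(22,0)=385662 g(22,2)=476102 g(22,4)=422807 g(22,6)=293436 g(22,8)=163229 g(22,10)=73073 g(22,12)=26103 g(22,14)=7293 g(22,16)=1539 g(22,18)=231 g(22,20)=22 g(22,22)=1
t=23: g(23,-1)=534888 g(23,1)=861764 g(23,3)=898909 g(23,5)=716243 g(23,7)=456665 g(23,9)=236302 g(23,11)=99176 g(23,13)=33396 g(23,15)=8832 g(23,17)=1770 g(23,19)=253 g(23,21)=23 g(23,23)=1
t=24: g(24,-2)=534888 g(24,0)=1396652 g(24,2)=1760673 g(24,4)=1615152 g(24,6)=1172908 g(24,8)=692967 g(24,10)=335478 g(24,12)=132572 g(24,14)=42228 g(24,16)=10602 g(24,18)=2023 g(24,20)=276 g(24,22)=24 g(24,24)=1
t=25: g(25,-1)=1931540 g(25,1)=3157325 g(25,3)=3375825 g(25,5)=2788060 g(25,7)=1865875 g(25,9)=1028445 g(25,11)=468050 g(25,13)=174800 g(25,15)=52830 g(25,17)=12625 g(25,19)=2299 g(25,21)=300 g(25,23)=25 g(25,25)=1
t=26: g(26,-2)=1931540 g(26,0)=5088865 g(26,2)=6533150 g(26,4)=6163885 g(26,6)=4653935 g(26,8)=2894320 g(26,10)=1496495 g(26,12)=642850 g(26,14)=227630 g(26,16)=65455 g(26,18)=14924 g(26,20)=2599 g(26,22)=325 g(26,24)=26 g(26,26)=1
t=27: g(27,-1)=7020405 g(27,1)=11622015 g(27,3)=12697035 g(27,5)=10817820 g(27,7)=7548255 g(27,9)=4390815 g(27,11)=2139345 g(27,13)=870480 g(27,15)=293085 g(27,17)=80379 g(27,19)=17523 g(27,21)=2924 g(27,23)=351 g(27,25)=27 g(27,27)=1
t=28: g(28,-2)=7020405 g(28,0)=18642420 g(28,2)=24319050 g(28,4)=23514855 g(28,6)=18366075 g(28,8)=11939070 g(28,10)=6530160 g(28,12)=3009825 g(28,14)=1163565 g(28,16)=373464 g(28,18)=97902 g(28,20)=20447 g(28,22)=3275 g(28,24)=378 g(28,26)=28 g(28,28)=1
t=29: g(29,-1)=25662825 g(29,1)=42961470 g(29,3)=47833905 g(29,5)=41880930 g(29,7)=30305145 g(29,9)=18469230 g(29,11)=9539985 g(29,13)=4173390 g(29,15)=1537029 g(29,17)=471366 g(29,19)=118349 g(29,21)=23722 g(29,23)=3653 g(29,25)=406 g(29,27)=29 g(29,29)=1
t=30: g(30,-2)=25662825 g(30,0)=68624295 g(30,2)=90795375 g(30,4)=89714835 g(30,6)=72186075 g(30,8)=48774375 g(30,10)=28009215 g(30,12)=13713375 g(30,14)=5710419 g(30,16)=2008395 g(30,18)=589715 g(30,20)=142071 g(30,22)=27375 g(30,24)=4059 g(30,26)=435 g(30,28)=30 g(30,30)=1
Paths never hitting -3: Σ_s g(30,s) = 445962870
Paths hitting -3: 2^30 - 445962870 = 627778954
P = 627778954/1073741824 = 313889477/536870912

Answer: 313889477/536870912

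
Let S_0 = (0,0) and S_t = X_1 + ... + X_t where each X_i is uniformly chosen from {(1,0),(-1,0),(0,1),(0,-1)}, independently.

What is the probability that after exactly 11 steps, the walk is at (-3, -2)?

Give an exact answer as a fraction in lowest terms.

Let h be the number of horizontal steps (so 11-h are vertical). To end at (-3,-2) need (h-3)/2 right-steps and ((11-h)-2)/2 up-steps.
Sum over h with 3 ≤ h ≤ 9, h ≡ 1 (mod 2), 11-h ≡ 0 (mod 2):
h=3: C(11,3)·C(3,0)·C(8,3) = 165·1·56 = 9240
h=5: C(11,5)·C(5,1)·C(6,2) = 462·5·15 = 34650
h=7: C(11,7)·C(7,2)·C(4,1) = 330·21·4 = 27720
h=9: C(11,9)·C(9,3)·C(2,0) = 55·84·1 = 4620
Total favorable: 76230
Total paths: 4^11 = 4194304
P = 76230/4194304 = 38115/2097152

Answer: 38115/2097152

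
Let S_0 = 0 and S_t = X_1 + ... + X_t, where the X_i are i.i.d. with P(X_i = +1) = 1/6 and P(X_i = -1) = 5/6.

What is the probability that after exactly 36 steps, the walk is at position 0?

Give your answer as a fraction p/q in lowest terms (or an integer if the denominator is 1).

Answer: 2884907817840576171875/859535399874211295514329088

Derivation:
To be at 0 after 36 steps: need exactly 18 steps of +1 and 18 of -1.
Number of such sequences: C(36,18) = 9075135300
Each has probability (1/6)^18 · (5/6)^18 = 3814697265625/10314424798490535546171949056
P = 9075135300 · 3814697265625/10314424798490535546171949056 = 2884907817840576171875/859535399874211295514329088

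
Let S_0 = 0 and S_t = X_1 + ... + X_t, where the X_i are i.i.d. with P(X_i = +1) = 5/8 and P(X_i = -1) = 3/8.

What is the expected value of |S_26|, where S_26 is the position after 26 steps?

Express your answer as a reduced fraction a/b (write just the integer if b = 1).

S_26 takes values m ≡ 0 (mod 2) with |m| ≤ 26; P(S_26=m) = C(26,(26+m)/2) · (5/8)^((26+m)/2) · (3/8)^((26-m)/2).
Distribution: P(S=-26)=2541865828329/302231454903657293676544, P(S=-24)=55073759613795/151115727451828646838272, P(S=-22)=2294739983908125/302231454903657293676544, P(S=-20)=3824566639846875/37778931862957161709568, P(S=-18)=146608387860796875/151115727451828646838272, P(S=-16)=537564088822921875/75557863725914323419136, P(S=-14)=6271581036267421875/151115727451828646838272, P(S=-12)=7466167900318359375/37778931862957161709568, P(S=-10)=236428650176748046875/302231454903657293676544, P(S=-8)=394047750294580078125/151115727451828646838272, P(S=-6)=2232937251669287109375/302231454903657293676544, P(S=-4)=338323826010498046875/18889465931478580854784, P(S=-2)=2819365216754150390625/75557863725914323419136, P(S=0)=2530199553497314453125/37778931862957161709568, P(S=2)=7831570046539306640625/75557863725914323419136, P(S=4)=2610523348846435546875/18889465931478580854784, P(S=6)=47859594728851318359375/302231454903657293676544, P(S=8)=23460585651397705078125/151115727451828646838272, P(S=10)=39100976085662841796875/302231454903657293676544, P(S=12)=3429910182952880859375/37778931862957161709568, P(S=14)=8003123760223388671875/151115727451828646838272, P(S=16)=1905505657196044921875/75557863725914323419136, P(S=18)=1443564891815185546875/151115727451828646838272, P(S=20)=104606151580810546875/37778931862957161709568, P(S=22)=174343585968017578125/302231454903657293676544, P(S=24)=11622905731201171875/151115727451828646838272, P(S=26)=1490116119384765625/302231454903657293676544
E[|S_26|] = Σ_m |m|·P(S_26=m) = 131182406570969058428279/18889465931478580854784

Answer: 131182406570969058428279/18889465931478580854784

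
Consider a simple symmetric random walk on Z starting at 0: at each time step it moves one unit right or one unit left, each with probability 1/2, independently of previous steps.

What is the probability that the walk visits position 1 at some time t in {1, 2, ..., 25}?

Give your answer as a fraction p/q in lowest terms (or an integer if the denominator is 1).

Count via complement. Let g(t,s) = #length-t paths at position s with S_1..S_t all ≠ 1.
g(t,s) = g(t-1,s-1) + g(t-1,s+1) for s ≠ 1; g(t,1) = 0.
t=0: g(0,0)=1
t=1: g(1,-1)=1
t=2: g(2,-2)=1 g(2,0)=1
t=3: g(3,-3)=1 g(3,-1)=2
t=4: g(4,-4)=1 g(4,-2)=3 g(4,0)=2
t=5: g(5,-5)=1 g(5,-3)=4 g(5,-1)=5
t=6: g(6,-6)=1 g(6,-4)=5 g(6,-2)=9 g(6,0)=5
t=7: g(7,-7)=1 g(7,-5)=6 g(7,-3)=14 g(7,-1)=14
t=8: g(8,-8)=1 g(8,-6)=7 g(8,-4)=20 g(8,-2)=28 g(8,0)=14
t=9: g(9,-9)=1 g(9,-7)=8 g(9,-5)=27 g(9,-3)=48 g(9,-1)=42
t=10: g(10,-10)=1 g(10,-8)=9 g(10,-6)=35 g(10,-4)=75 g(10,-2)=90 g(10,0)=42
t=11: g(11,-11)=1 g(11,-9)=10 g(11,-7)=44 g(11,-5)=110 g(11,-3)=165 g(11,-1)=132
t=12: g(12,-12)=1 g(12,-10)=11 g(12,-8)=54 g(12,-6)=154 g(12,-4)=275 g(12,-2)=297 g(12,0)=132
t=13: g(13,-13)=1 g(13,-11)=12 g(13,-9)=65 g(13,-7)=208 g(13,-5)=429 g(13,-3)=572 g(13,-1)=429
t=14: g(14,-14)=1 g(14,-12)=13 g(14,-10)=77 g(14,-8)=273 g(14,-6)=637 g(14,-4)=1001 g(14,-2)=1001 g(14,0)=429
t=15: g(15,-15)=1 g(15,-13)=14 g(15,-11)=90 g(15,-9)=350 g(15,-7)=910 g(15,-5)=1638 g(15,-3)=2002 g(15,-1)=1430
t=16: g(16,-16)=1 g(16,-14)=15 g(16,-12)=104 g(16,-10)=440 g(16,-8)=1260 g(16,-6)=2548 g(16,-4)=3640 g(16,-2)=3432 g(16,0)=1430
t=17: g(17,-17)=1 g(17,-15)=16 g(17,-13)=119 g(17,-11)=544 g(17,-9)=1700 g(17,-7)=3808 g(17,-5)=6188 g(17,-3)=7072 g(17,-1)=4862
t=18: g(18,-18)=1 g(18,-16)=17 g(18,-14)=135 g(18,-12)=663 g(18,-10)=2244 g(18,-8)=5508 g(18,-6)=9996 g(18,-4)=13260 g(18,-2)=11934 g(18,0)=4862
t=19: g(19,-19)=1 g(19,-17)=18 g(19,-15)=152 g(19,-13)=798 g(19,-11)=2907 g(19,-9)=7752 g(19,-7)=15504 g(19,-5)=23256 g(19,-3)=25194 g(19,-1)=16796
t=20: g(20,-20)=1 g(20,-18)=19 g(20,-16)=170 g(20,-14)=950 g(20,-12)=3705 g(20,-10)=10659 g(20,-8)=23256 g(20,-6)=38760 g(20,-4)=48450 g(20,-2)=41990 g(20,0)=16796
t=21: g(21,-21)=1 g(21,-19)=20 g(21,-17)=189 g(21,-15)=1120 g(21,-13)=4655 g(21,-11)=14364 g(21,-9)=33915 g(21,-7)=62016 g(21,-5)=87210 g(21,-3)=90440 g(21,-1)=58786
t=22: g(22,-22)=1 g(22,-20)=21 g(22,-18)=209 g(22,-16)=1309 g(22,-14)=5775 g(22,-12)=19019 g(22,-10)=48279 g(22,-8)=95931 g(22,-6)=149226 g(22,-4)=177650 g(22,-2)=149226 g(22,0)=58786
t=23: g(23,-23)=1 g(23,-21)=22 g(23,-19)=230 g(23,-17)=1518 g(23,-15)=7084 g(23,-13)=24794 g(23,-11)=67298 g(23,-9)=144210 g(23,-7)=245157 g(23,-5)=326876 g(23,-3)=326876 g(23,-1)=208012
t=24: g(24,-24)=1 g(24,-22)=23 g(24,-20)=252 g(24,-18)=1748 g(24,-16)=8602 g(24,-14)=31878 g(24,-12)=92092 g(24,-10)=211508 g(24,-8)=389367 g(24,-6)=572033 g(24,-4)=653752 g(24,-2)=534888 g(24,0)=208012
t=25: g(25,-25)=1 g(25,-23)=24 g(25,-21)=275 g(25,-19)=2000 g(25,-17)=10350 g(25,-15)=40480 g(25,-13)=123970 g(25,-11)=303600 g(25,-9)=600875 g(25,-7)=961400 g(25,-5)=1225785 g(25,-3)=1188640 g(25,-1)=742900
Paths never hitting 1: Σ_s g(25,s) = 5200300
Paths hitting 1: 2^25 - 5200300 = 28354132
P = 28354132/33554432 = 7088533/8388608

Answer: 7088533/8388608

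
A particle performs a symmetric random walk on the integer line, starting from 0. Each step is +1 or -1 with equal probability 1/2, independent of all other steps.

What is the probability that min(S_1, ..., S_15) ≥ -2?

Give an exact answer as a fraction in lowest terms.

Let f(t,s) = #length-t paths at position s with S_1..S_t all ≥ -2.
f(t,s) = f(t-1,s-1) + f(t-1,s+1) for s ≥ -2; f(t,s) = 0 for s < -2.
t=0: f(0,0)=1
t=1: f(1,-1)=1 f(1,1)=1
t=2: f(2,-2)=1 f(2,0)=2 f(2,2)=1
t=3: f(3,-1)=3 f(3,1)=3 f(3,3)=1
t=4: f(4,-2)=3 f(4,0)=6 f(4,2)=4 f(4,4)=1
t=5: f(5,-1)=9 f(5,1)=10 f(5,3)=5 f(5,5)=1
t=6: f(6,-2)=9 f(6,0)=19 f(6,2)=15 f(6,4)=6 f(6,6)=1
t=7: f(7,-1)=28 f(7,1)=34 f(7,3)=21 f(7,5)=7 f(7,7)=1
t=8: f(8,-2)=28 f(8,0)=62 f(8,2)=55 f(8,4)=28 f(8,6)=8 f(8,8)=1
t=9: f(9,-1)=90 f(9,1)=117 f(9,3)=83 f(9,5)=36 f(9,7)=9 f(9,9)=1
t=10: f(10,-2)=90 f(10,0)=207 f(10,2)=200 f(10,4)=119 f(10,6)=45 f(10,8)=10 f(10,10)=1
t=11: f(11,-1)=297 f(11,1)=407 f(11,3)=319 f(11,5)=164 f(11,7)=55 f(11,9)=11 f(11,11)=1
t=12: f(12,-2)=297 f(12,0)=704 f(12,2)=726 f(12,4)=483 f(12,6)=219 f(12,8)=66 f(12,10)=12 f(12,12)=1
t=13: f(13,-1)=1001 f(13,1)=1430 f(13,3)=1209 f(13,5)=702 f(13,7)=285 f(13,9)=78 f(13,11)=13 f(13,13)=1
t=14: f(14,-2)=1001 f(14,0)=2431 f(14,2)=2639 f(14,4)=1911 f(14,6)=987 f(14,8)=363 f(14,10)=91 f(14,12)=14 f(14,14)=1
t=15: f(15,-1)=3432 f(15,1)=5070 f(15,3)=4550 f(15,5)=2898 f(15,7)=1350 f(15,9)=454 f(15,11)=105 f(15,13)=15 f(15,15)=1
Σ_s f(15,s) = 17875
P = 17875/32768 = 17875/32768

Answer: 17875/32768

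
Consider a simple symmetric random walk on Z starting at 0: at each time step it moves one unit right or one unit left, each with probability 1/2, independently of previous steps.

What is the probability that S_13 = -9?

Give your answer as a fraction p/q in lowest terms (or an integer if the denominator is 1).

Answer: 39/4096

Derivation:
To reach position -9 after 13 steps: need 2 steps of +1 and 11 of -1.
Favorable paths: C(13,2) = 78
Total paths: 2^13 = 8192
P = 78/8192 = 39/4096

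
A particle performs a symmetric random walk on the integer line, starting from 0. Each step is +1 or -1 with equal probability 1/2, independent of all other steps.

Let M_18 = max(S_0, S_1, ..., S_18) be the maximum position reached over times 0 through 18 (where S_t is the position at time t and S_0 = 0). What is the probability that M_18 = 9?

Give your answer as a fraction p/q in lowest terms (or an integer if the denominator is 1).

Answer: 765/65536

Derivation:
Let M_18 = max(S_0,...,S_18). Use the reflection principle: for j ≥ 1, #{paths with M_18 ≥ j} = #{S_18 ≥ j} + #{S_18 ≥ j+1}.
By reflection, #{M_18 ≥ 9} = #{S_18 ≥ 9} + #{S_18 ≥ 10} = 4048 + 4048 = 8096.
#{M_18 ≥ 10} = #{S_18 ≥ 10} + #{S_18 ≥ 11} = 4048 + 988 = 5036.
#{M_18 = 9} = 8096 - 5036 = 3060.
P(M_18 = 9) = 3060/262144 = 765/65536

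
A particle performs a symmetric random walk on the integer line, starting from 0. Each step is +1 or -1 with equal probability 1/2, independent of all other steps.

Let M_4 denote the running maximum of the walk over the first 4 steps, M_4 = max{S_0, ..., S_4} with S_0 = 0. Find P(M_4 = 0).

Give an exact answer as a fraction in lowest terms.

Let M_4 = max(S_0,...,S_4). Use the reflection principle: for j ≥ 1, #{paths with M_4 ≥ j} = #{S_4 ≥ j} + #{S_4 ≥ j+1}.
P(M_4 ≥ 0) = 1 since S_0 = 0, so #{M_4 ≥ 0} = 16.
#{M_4 ≥ 1} = #{S_4 ≥ 1} + #{S_4 ≥ 2} = 5 + 5 = 10.
#{M_4 = 0} = 16 - 10 = 6.
P(M_4 = 0) = 6/16 = 3/8

Answer: 3/8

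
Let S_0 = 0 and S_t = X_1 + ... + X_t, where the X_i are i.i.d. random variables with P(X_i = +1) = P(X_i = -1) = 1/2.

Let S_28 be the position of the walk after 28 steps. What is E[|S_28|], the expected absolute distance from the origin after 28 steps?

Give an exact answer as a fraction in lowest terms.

Answer: 35102025/8388608

Derivation:
S_28 takes values m ≡ 0 (mod 2) with |m| ≤ 28; P(S_28=m) = C(28,(28+m)/2)/2^28.
Total paths: 2^28 = 268435456
Distribution: P(S=-28)=1/268435456, P(S=-26)=28/268435456, P(S=-24)=378/268435456, P(S=-22)=3276/268435456, P(S=-20)=20475/268435456, P(S=-18)=98280/268435456, P(S=-16)=376740/268435456, P(S=-14)=1184040/268435456, P(S=-12)=3108105/268435456, P(S=-10)=6906900/268435456, P(S=-8)=13123110/268435456, P(S=-6)=21474180/268435456, P(S=-4)=30421755/268435456, P(S=-2)=37442160/268435456, P(S=0)=40116600/268435456, P(S=2)=37442160/268435456, P(S=4)=30421755/268435456, P(S=6)=21474180/268435456, P(S=8)=13123110/268435456, P(S=10)=6906900/268435456, P(S=12)=3108105/268435456, P(S=14)=1184040/268435456, P(S=16)=376740/268435456, P(S=18)=98280/268435456, P(S=20)=20475/268435456, P(S=22)=3276/268435456, P(S=24)=378/268435456, P(S=26)=28/268435456, P(S=28)=1/268435456
E[|S_28|] = Σ_m |m|·P(S_28=m) = 1123264800/268435456 = 35102025/8388608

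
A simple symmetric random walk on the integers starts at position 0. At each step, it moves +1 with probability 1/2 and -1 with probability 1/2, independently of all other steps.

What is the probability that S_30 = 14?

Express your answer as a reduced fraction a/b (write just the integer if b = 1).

To reach position 14 after 30 steps: need 22 steps of +1 and 8 of -1.
Favorable paths: C(30,22) = 5852925
Total paths: 2^30 = 1073741824
P = 5852925/1073741824 = 5852925/1073741824

Answer: 5852925/1073741824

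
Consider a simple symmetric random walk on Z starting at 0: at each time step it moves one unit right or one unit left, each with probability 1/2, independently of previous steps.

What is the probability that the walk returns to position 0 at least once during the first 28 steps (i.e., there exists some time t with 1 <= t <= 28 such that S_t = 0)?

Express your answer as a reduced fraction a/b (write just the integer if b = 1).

Answer: 28539857/33554432

Derivation:
Count via complement. Let g(t,s) = #length-t paths at position s with S_1..S_t all ≠ 0.
g(t,s) = g(t-1,s-1) + g(t-1,s+1) for s ≠ 0; g(t,0) = 0.
t=0: g(0,0)=1
t=1: g(1,-1)=1 g(1,1)=1
t=2: g(2,-2)=1 g(2,2)=1
t=3: g(3,-3)=1 g(3,-1)=1 g(3,1)=1 g(3,3)=1
t=4: g(4,-4)=1 g(4,-2)=2 g(4,2)=2 g(4,4)=1
t=5: g(5,-5)=1 g(5,-3)=3 g(5,-1)=2 g(5,1)=2 g(5,3)=3 g(5,5)=1
t=6: g(6,-6)=1 g(6,-4)=4 g(6,-2)=5 g(6,2)=5 g(6,4)=4 g(6,6)=1
t=7: g(7,-7)=1 g(7,-5)=5 g(7,-3)=9 g(7,-1)=5 g(7,1)=5 g(7,3)=9 g(7,5)=5 g(7,7)=1
t=8: g(8,-8)=1 g(8,-6)=6 g(8,-4)=14 g(8,-2)=14 g(8,2)=14 g(8,4)=14 g(8,6)=6 g(8,8)=1
t=9: g(9,-9)=1 g(9,-7)=7 g(9,-5)=20 g(9,-3)=28 g(9,-1)=14 g(9,1)=14 g(9,3)=28 g(9,5)=20 g(9,7)=7 g(9,9)=1
t=10: g(10,-10)=1 g(10,-8)=8 g(10,-6)=27 g(10,-4)=48 g(10,-2)=42 g(10,2)=42 g(10,4)=48 g(10,6)=27 g(10,8)=8 g(10,10)=1
t=11: g(11,-11)=1 g(11,-9)=9 g(11,-7)=35 g(11,-5)=75 g(11,-3)=90 g(11,-1)=42 g(11,1)=42 g(11,3)=90 g(11,5)=75 g(11,7)=35 g(11,9)=9 g(11,11)=1
t=12: g(12,-12)=1 g(12,-10)=10 g(12,-8)=44 g(12,-6)=110 g(12,-4)=165 g(12,-2)=132 g(12,2)=132 g(12,4)=165 g(12,6)=110 g(12,8)=44 g(12,10)=10 g(12,12)=1
t=13: g(13,-13)=1 g(13,-11)=11 g(13,-9)=54 g(13,-7)=154 g(13,-5)=275 g(13,-3)=297 g(13,-1)=132 g(13,1)=132 g(13,3)=297 g(13,5)=275 g(13,7)=154 g(13,9)=54 g(13,11)=11 g(13,13)=1
t=14: g(14,-14)=1 g(14,-12)=12 g(14,-10)=65 g(14,-8)=208 g(14,-6)=429 g(14,-4)=572 g(14,-2)=429 g(14,2)=429 g(14,4)=572 g(14,6)=429 g(14,8)=208 g(14,10)=65 g(14,12)=12 g(14,14)=1
t=15: g(15,-15)=1 g(15,-13)=13 g(15,-11)=77 g(15,-9)=273 g(15,-7)=637 g(15,-5)=1001 g(15,-3)=1001 g(15,-1)=429 g(15,1)=429 g(15,3)=1001 g(15,5)=1001 g(15,7)=637 g(15,9)=273 g(15,11)=77 g(15,13)=13 g(15,15)=1
t=16: g(16,-16)=1 g(16,-14)=14 g(16,-12)=90 g(16,-10)=350 g(16,-8)=910 g(16,-6)=1638 g(16,-4)=2002 g(16,-2)=1430 g(16,2)=1430 g(16,4)=2002 g(16,6)=1638 g(16,8)=910 g(16,10)=350 g(16,12)=90 g(16,14)=14 g(16,16)=1
t=17: g(17,-17)=1 g(17,-15)=15 g(17,-13)=104 g(17,-11)=440 g(17,-9)=1260 g(17,-7)=2548 g(17,-5)=3640 g(17,-3)=3432 g(17,-1)=1430 g(17,1)=1430 g(17,3)=3432 g(17,5)=3640 g(17,7)=2548 g(17,9)=1260 g(17,11)=440 g(17,13)=104 g(17,15)=15 g(17,17)=1
t=18: g(18,-18)=1 g(18,-16)=16 g(18,-14)=119 g(18,-12)=544 g(18,-10)=1700 g(18,-8)=3808 g(18,-6)=6188 g(18,-4)=7072 g(18,-2)=4862 g(18,2)=4862 g(18,4)=7072 g(18,6)=6188 g(18,8)=3808 g(18,10)=1700 g(18,12)=544 g(18,14)=119 g(18,16)=16 g(18,18)=1
t=19: g(19,-19)=1 g(19,-17)=17 g(19,-15)=135 g(19,-13)=663 g(19,-11)=2244 g(19,-9)=5508 g(19,-7)=9996 g(19,-5)=13260 g(19,-3)=11934 g(19,-1)=4862 g(19,1)=4862 g(19,3)=11934 g(19,5)=13260 g(19,7)=9996 g(19,9)=5508 g(19,11)=2244 g(19,13)=663 g(19,15)=135 g(19,17)=17 g(19,19)=1
t=20: g(20,-20)=1 g(20,-18)=18 g(20,-16)=152 g(20,-14)=798 g(20,-12)=2907 g(20,-10)=7752 g(20,-8)=15504 g(20,-6)=23256 g(20,-4)=25194 g(20,-2)=16796 g(20,2)=16796 g(20,4)=25194 g(20,6)=23256 g(20,8)=15504 g(20,10)=7752 g(20,12)=2907 g(20,14)=798 g(20,16)=152 g(20,18)=18 g(20,20)=1
t=21: g(21,-21)=1 g(21,-19)=19 g(21,-17)=170 g(21,-15)=950 g(21,-13)=3705 g(21,-11)=10659 g(21,-9)=23256 g(21,-7)=38760 g(21,-5)=48450 g(21,-3)=41990 g(21,-1)=16796 g(21,1)=16796 g(21,3)=41990 g(21,5)=48450 g(21,7)=38760 g(21,9)=23256 g(21,11)=10659 g(21,13)=3705 g(21,15)=950 g(21,17)=170 g(21,19)=19 g(21,21)=1
t=22: g(22,-22)=1 g(22,-20)=20 g(22,-18)=189 g(22,-16)=1120 g(22,-14)=4655 g(22,-12)=14364 g(22,-10)=33915 g(22,-8)=62016 g(22,-6)=87210 g(22,-4)=90440 g(22,-2)=58786 g(22,2)=58786 g(22,4)=90440 g(22,6)=87210 g(22,8)=62016 g(22,10)=33915 g(22,12)=14364 g(22,14)=4655 g(22,16)=1120 g(22,18)=189 g(22,20)=20 g(22,22)=1
t=23: g(23,-23)=1 g(23,-21)=21 g(23,-19)=209 g(23,-17)=1309 g(23,-15)=5775 g(23,-13)=19019 g(23,-11)=48279 g(23,-9)=95931 g(23,-7)=149226 g(23,-5)=177650 g(23,-3)=149226 g(23,-1)=58786 g(23,1)=58786 g(23,3)=149226 g(23,5)=177650 g(23,7)=149226 g(23,9)=95931 g(23,11)=48279 g(23,13)=19019 g(23,15)=5775 g(23,17)=1309 g(23,19)=209 g(23,21)=21 g(23,23)=1
t=24: g(24,-24)=1 g(24,-22)=22 g(24,-20)=230 g(24,-18)=1518 g(24,-16)=7084 g(24,-14)=24794 g(24,-12)=67298 g(24,-10)=144210 g(24,-8)=245157 g(24,-6)=326876 g(24,-4)=326876 g(24,-2)=208012 g(24,2)=208012 g(24,4)=326876 g(24,6)=326876 g(24,8)=245157 g(24,10)=144210 g(24,12)=67298 g(24,14)=24794 g(24,16)=7084 g(24,18)=1518 g(24,20)=230 g(24,22)=22 g(24,24)=1
t=25: g(25,-25)=1 g(25,-23)=23 g(25,-21)=252 g(25,-19)=1748 g(25,-17)=8602 g(25,-15)=31878 g(25,-13)=92092 g(25,-11)=211508 g(25,-9)=389367 g(25,-7)=572033 g(25,-5)=653752 g(25,-3)=534888 g(25,-1)=208012 g(25,1)=208012 g(25,3)=534888 g(25,5)=653752 g(25,7)=572033 g(25,9)=389367 g(25,11)=211508 g(25,13)=92092 g(25,15)=31878 g(25,17)=8602 g(25,19)=1748 g(25,21)=252 g(25,23)=23 g(25,25)=1
t=26: g(26,-26)=1 g(26,-24)=24 g(26,-22)=275 g(26,-20)=2000 g(26,-18)=10350 g(26,-16)=40480 g(26,-14)=123970 g(26,-12)=303600 g(26,-10)=600875 g(26,-8)=961400 g(26,-6)=1225785 g(26,-4)=1188640 g(26,-2)=742900 g(26,2)=742900 g(26,4)=1188640 g(26,6)=1225785 g(26,8)=961400 g(26,10)=600875 g(26,12)=303600 g(26,14)=123970 g(26,16)=40480 g(26,18)=10350 g(26,20)=2000 g(26,22)=275 g(26,24)=24 g(26,26)=1
t=27: g(27,-27)=1 g(27,-25)=25 g(27,-23)=299 g(27,-21)=2275 g(27,-19)=12350 g(27,-17)=50830 g(27,-15)=164450 g(27,-13)=427570 g(27,-11)=904475 g(27,-9)=1562275 g(27,-7)=2187185 g(27,-5)=2414425 g(27,-3)=1931540 g(27,-1)=742900 g(27,1)=742900 g(27,3)=1931540 g(27,5)=2414425 g(27,7)=2187185 g(27,9)=1562275 g(27,11)=904475 g(27,13)=427570 g(27,15)=164450 g(27,17)=50830 g(27,19)=12350 g(27,21)=2275 g(27,23)=299 g(27,25)=25 g(27,27)=1
t=28: g(28,-28)=1 g(28,-26)=26 g(28,-24)=324 g(28,-22)=2574 g(28,-20)=14625 g(28,-18)=63180 g(28,-16)=215280 g(28,-14)=592020 g(28,-12)=1332045 g(28,-10)=2466750 g(28,-8)=3749460 g(28,-6)=4601610 g(28,-4)=4345965 g(28,-2)=2674440 g(28,2)=2674440 g(28,4)=4345965 g(28,6)=4601610 g(28,8)=3749460 g(28,10)=2466750 g(28,12)=1332045 g(28,14)=592020 g(28,16)=215280 g(28,18)=63180 g(28,20)=14625 g(28,22)=2574 g(28,24)=324 g(28,26)=26 g(28,28)=1
Paths never hitting 0: Σ_s g(28,s) = 40116600
Paths hitting 0: 2^28 - 40116600 = 228318856
P = 228318856/268435456 = 28539857/33554432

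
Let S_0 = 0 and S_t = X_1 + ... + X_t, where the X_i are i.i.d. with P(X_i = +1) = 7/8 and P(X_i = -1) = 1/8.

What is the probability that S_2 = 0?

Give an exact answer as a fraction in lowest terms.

Answer: 7/32

Derivation:
To be at 0 after 2 steps: need exactly 1 step of +1 and 1 of -1.
Number of such sequences: C(2,1) = 2
Each has probability (7/8)^1 · (1/8)^1 = 7/64
P = 2 · 7/64 = 7/32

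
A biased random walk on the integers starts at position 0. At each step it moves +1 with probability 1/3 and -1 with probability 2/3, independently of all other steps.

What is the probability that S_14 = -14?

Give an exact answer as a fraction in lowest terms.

Answer: 16384/4782969

Derivation:
To reach position -14 after 14 steps: need 0 steps of +1 and 14 steps of -1.
Number of such sequences: C(14,0) = 1
Each has probability (1/3)^0 · (2/3)^14 = 16384/4782969
P = 1 · 16384/4782969 = 16384/4782969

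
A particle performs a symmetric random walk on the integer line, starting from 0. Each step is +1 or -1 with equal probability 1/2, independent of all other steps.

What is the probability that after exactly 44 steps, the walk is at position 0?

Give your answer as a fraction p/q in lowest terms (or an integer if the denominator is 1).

To return to 0 after 44 steps: need exactly 22 steps of +1 and 22 of -1.
Favorable paths: C(44,22) = 2104098963720
Total paths: 2^44 = 17592186044416
P = 2104098963720/17592186044416 = 263012370465/2199023255552

Answer: 263012370465/2199023255552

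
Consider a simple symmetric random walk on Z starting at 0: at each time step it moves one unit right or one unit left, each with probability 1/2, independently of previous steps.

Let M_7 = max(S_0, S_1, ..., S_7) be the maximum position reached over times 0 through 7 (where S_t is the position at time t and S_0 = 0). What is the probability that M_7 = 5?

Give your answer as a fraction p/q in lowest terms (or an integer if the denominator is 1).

Answer: 7/128

Derivation:
Let M_7 = max(S_0,...,S_7). Use the reflection principle: for j ≥ 1, #{paths with M_7 ≥ j} = #{S_7 ≥ j} + #{S_7 ≥ j+1}.
By reflection, #{M_7 ≥ 5} = #{S_7 ≥ 5} + #{S_7 ≥ 6} = 8 + 1 = 9.
#{M_7 ≥ 6} = #{S_7 ≥ 6} + #{S_7 ≥ 7} = 1 + 1 = 2.
#{M_7 = 5} = 9 - 2 = 7.
P(M_7 = 5) = 7/128 = 7/128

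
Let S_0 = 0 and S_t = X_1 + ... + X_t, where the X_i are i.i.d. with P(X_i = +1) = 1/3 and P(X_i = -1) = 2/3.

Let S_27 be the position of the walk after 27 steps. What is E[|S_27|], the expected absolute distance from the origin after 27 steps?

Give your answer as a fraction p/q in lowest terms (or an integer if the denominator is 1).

S_27 takes values m ≡ 1 (mod 2) with |m| ≤ 27; P(S_27=m) = C(27,(27+m)/2) · (1/3)^((27+m)/2) · (2/3)^((27-m)/2).
Distribution: P(S=-27)=134217728/7625597484987, P(S=-25)=67108864/282429536481, P(S=-23)=436207616/282429536481, P(S=-21)=5452595200/847288609443, P(S=-19)=5452595200/282429536481, P(S=-17)=12540968960/282429536481, P(S=-15)=68975329280/847288609443, P(S=-13)=34487664640/282429536481, P(S=-11)=43109580800/282429536481, P(S=-9)=409541017600/2541865828329, P(S=-7)=40954101760/282429536481, P(S=-5)=31646351360/282429536481, P(S=-3)=63292702720/847288609443, P(S=-1)=12171673600/282429536481, P(S=1)=6085836800/282429536481, P(S=3)=7911587840/847288609443, P(S=5)=988948480/282429536481, P(S=7)=319953920/282429536481, P(S=9)=799884800/2541865828329, P(S=11)=21049600/282429536481, P(S=13)=4209920/282429536481, P(S=15)=2104960/847288609443, P(S=17)=95680/282429536481, P(S=19)=10400/282429536481, P(S=21)=2600/847288609443, P(S=23)=52/282429536481, P(S=25)=2/282429536481, P(S=27)=1/7625597484987
E[|S_27|] = Σ_m |m|·P(S_27=m) = 862142190941/94143178827

Answer: 862142190941/94143178827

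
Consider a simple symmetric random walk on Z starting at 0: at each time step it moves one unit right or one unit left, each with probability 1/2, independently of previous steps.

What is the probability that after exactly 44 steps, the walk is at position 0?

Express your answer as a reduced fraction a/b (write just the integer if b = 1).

Answer: 263012370465/2199023255552

Derivation:
To return to 0 after 44 steps: need exactly 22 steps of +1 and 22 of -1.
Favorable paths: C(44,22) = 2104098963720
Total paths: 2^44 = 17592186044416
P = 2104098963720/17592186044416 = 263012370465/2199023255552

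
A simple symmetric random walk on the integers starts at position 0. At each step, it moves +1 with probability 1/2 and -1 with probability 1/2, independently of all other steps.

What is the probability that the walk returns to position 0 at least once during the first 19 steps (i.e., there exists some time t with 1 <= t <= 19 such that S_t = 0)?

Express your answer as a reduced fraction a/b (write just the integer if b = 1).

Count via complement. Let g(t,s) = #length-t paths at position s with S_1..S_t all ≠ 0.
g(t,s) = g(t-1,s-1) + g(t-1,s+1) for s ≠ 0; g(t,0) = 0.
t=0: g(0,0)=1
t=1: g(1,-1)=1 g(1,1)=1
t=2: g(2,-2)=1 g(2,2)=1
t=3: g(3,-3)=1 g(3,-1)=1 g(3,1)=1 g(3,3)=1
t=4: g(4,-4)=1 g(4,-2)=2 g(4,2)=2 g(4,4)=1
t=5: g(5,-5)=1 g(5,-3)=3 g(5,-1)=2 g(5,1)=2 g(5,3)=3 g(5,5)=1
t=6: g(6,-6)=1 g(6,-4)=4 g(6,-2)=5 g(6,2)=5 g(6,4)=4 g(6,6)=1
t=7: g(7,-7)=1 g(7,-5)=5 g(7,-3)=9 g(7,-1)=5 g(7,1)=5 g(7,3)=9 g(7,5)=5 g(7,7)=1
t=8: g(8,-8)=1 g(8,-6)=6 g(8,-4)=14 g(8,-2)=14 g(8,2)=14 g(8,4)=14 g(8,6)=6 g(8,8)=1
t=9: g(9,-9)=1 g(9,-7)=7 g(9,-5)=20 g(9,-3)=28 g(9,-1)=14 g(9,1)=14 g(9,3)=28 g(9,5)=20 g(9,7)=7 g(9,9)=1
t=10: g(10,-10)=1 g(10,-8)=8 g(10,-6)=27 g(10,-4)=48 g(10,-2)=42 g(10,2)=42 g(10,4)=48 g(10,6)=27 g(10,8)=8 g(10,10)=1
t=11: g(11,-11)=1 g(11,-9)=9 g(11,-7)=35 g(11,-5)=75 g(11,-3)=90 g(11,-1)=42 g(11,1)=42 g(11,3)=90 g(11,5)=75 g(11,7)=35 g(11,9)=9 g(11,11)=1
t=12: g(12,-12)=1 g(12,-10)=10 g(12,-8)=44 g(12,-6)=110 g(12,-4)=165 g(12,-2)=132 g(12,2)=132 g(12,4)=165 g(12,6)=110 g(12,8)=44 g(12,10)=10 g(12,12)=1
t=13: g(13,-13)=1 g(13,-11)=11 g(13,-9)=54 g(13,-7)=154 g(13,-5)=275 g(13,-3)=297 g(13,-1)=132 g(13,1)=132 g(13,3)=297 g(13,5)=275 g(13,7)=154 g(13,9)=54 g(13,11)=11 g(13,13)=1
t=14: g(14,-14)=1 g(14,-12)=12 g(14,-10)=65 g(14,-8)=208 g(14,-6)=429 g(14,-4)=572 g(14,-2)=429 g(14,2)=429 g(14,4)=572 g(14,6)=429 g(14,8)=208 g(14,10)=65 g(14,12)=12 g(14,14)=1
t=15: g(15,-15)=1 g(15,-13)=13 g(15,-11)=77 g(15,-9)=273 g(15,-7)=637 g(15,-5)=1001 g(15,-3)=1001 g(15,-1)=429 g(15,1)=429 g(15,3)=1001 g(15,5)=1001 g(15,7)=637 g(15,9)=273 g(15,11)=77 g(15,13)=13 g(15,15)=1
t=16: g(16,-16)=1 g(16,-14)=14 g(16,-12)=90 g(16,-10)=350 g(16,-8)=910 g(16,-6)=1638 g(16,-4)=2002 g(16,-2)=1430 g(16,2)=1430 g(16,4)=2002 g(16,6)=1638 g(16,8)=910 g(16,10)=350 g(16,12)=90 g(16,14)=14 g(16,16)=1
t=17: g(17,-17)=1 g(17,-15)=15 g(17,-13)=104 g(17,-11)=440 g(17,-9)=1260 g(17,-7)=2548 g(17,-5)=3640 g(17,-3)=3432 g(17,-1)=1430 g(17,1)=1430 g(17,3)=3432 g(17,5)=3640 g(17,7)=2548 g(17,9)=1260 g(17,11)=440 g(17,13)=104 g(17,15)=15 g(17,17)=1
t=18: g(18,-18)=1 g(18,-16)=16 g(18,-14)=119 g(18,-12)=544 g(18,-10)=1700 g(18,-8)=3808 g(18,-6)=6188 g(18,-4)=7072 g(18,-2)=4862 g(18,2)=4862 g(18,4)=7072 g(18,6)=6188 g(18,8)=3808 g(18,10)=1700 g(18,12)=544 g(18,14)=119 g(18,16)=16 g(18,18)=1
t=19: g(19,-19)=1 g(19,-17)=17 g(19,-15)=135 g(19,-13)=663 g(19,-11)=2244 g(19,-9)=5508 g(19,-7)=9996 g(19,-5)=13260 g(19,-3)=11934 g(19,-1)=4862 g(19,1)=4862 g(19,3)=11934 g(19,5)=13260 g(19,7)=9996 g(19,9)=5508 g(19,11)=2244 g(19,13)=663 g(19,15)=135 g(19,17)=17 g(19,19)=1
Paths never hitting 0: Σ_s g(19,s) = 97240
Paths hitting 0: 2^19 - 97240 = 427048
P = 427048/524288 = 53381/65536

Answer: 53381/65536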